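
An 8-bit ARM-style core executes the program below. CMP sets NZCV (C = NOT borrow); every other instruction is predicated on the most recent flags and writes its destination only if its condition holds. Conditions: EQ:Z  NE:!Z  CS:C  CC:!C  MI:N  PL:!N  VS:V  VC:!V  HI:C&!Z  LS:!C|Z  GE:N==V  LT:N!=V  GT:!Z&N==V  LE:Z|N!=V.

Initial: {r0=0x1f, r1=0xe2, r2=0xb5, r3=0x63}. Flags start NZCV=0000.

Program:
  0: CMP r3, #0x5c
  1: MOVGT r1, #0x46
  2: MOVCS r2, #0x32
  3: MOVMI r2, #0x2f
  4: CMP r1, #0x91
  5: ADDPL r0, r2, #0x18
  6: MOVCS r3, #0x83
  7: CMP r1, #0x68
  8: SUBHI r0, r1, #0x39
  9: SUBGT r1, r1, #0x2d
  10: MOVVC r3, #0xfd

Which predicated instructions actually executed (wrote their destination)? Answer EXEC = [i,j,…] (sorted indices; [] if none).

EXEC = [1,2,10]

0: ✓ CMP  NZCV=0010
1: ✓ MOVGT  r1←0x46
2: ✓ MOVCS  r2←0x32
3: · MOVMI
4: ✓ CMP  NZCV=1001
5: · ADDPL
6: · MOVCS
7: ✓ CMP  NZCV=1000
8: · SUBHI
9: · SUBGT
10: ✓ MOVVC  r3←0xfd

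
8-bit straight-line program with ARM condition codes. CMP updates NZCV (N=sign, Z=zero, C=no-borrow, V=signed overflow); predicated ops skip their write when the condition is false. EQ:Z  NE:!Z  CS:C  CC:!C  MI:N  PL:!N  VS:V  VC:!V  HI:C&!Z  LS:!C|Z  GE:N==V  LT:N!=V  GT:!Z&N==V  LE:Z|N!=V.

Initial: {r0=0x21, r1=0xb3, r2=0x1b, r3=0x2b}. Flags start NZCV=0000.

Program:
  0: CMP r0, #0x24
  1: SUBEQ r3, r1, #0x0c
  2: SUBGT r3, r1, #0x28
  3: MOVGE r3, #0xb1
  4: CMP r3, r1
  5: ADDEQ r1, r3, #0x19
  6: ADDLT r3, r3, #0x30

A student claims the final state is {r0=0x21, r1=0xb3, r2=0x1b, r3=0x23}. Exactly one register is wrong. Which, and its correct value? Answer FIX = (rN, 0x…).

0: ✓ CMP  NZCV=1000
1: · SUBEQ
2: · SUBGT
3: · MOVGE
4: ✓ CMP  NZCV=0000
5: · ADDEQ
6: · ADDLT

FIX = (r3, 0x2b)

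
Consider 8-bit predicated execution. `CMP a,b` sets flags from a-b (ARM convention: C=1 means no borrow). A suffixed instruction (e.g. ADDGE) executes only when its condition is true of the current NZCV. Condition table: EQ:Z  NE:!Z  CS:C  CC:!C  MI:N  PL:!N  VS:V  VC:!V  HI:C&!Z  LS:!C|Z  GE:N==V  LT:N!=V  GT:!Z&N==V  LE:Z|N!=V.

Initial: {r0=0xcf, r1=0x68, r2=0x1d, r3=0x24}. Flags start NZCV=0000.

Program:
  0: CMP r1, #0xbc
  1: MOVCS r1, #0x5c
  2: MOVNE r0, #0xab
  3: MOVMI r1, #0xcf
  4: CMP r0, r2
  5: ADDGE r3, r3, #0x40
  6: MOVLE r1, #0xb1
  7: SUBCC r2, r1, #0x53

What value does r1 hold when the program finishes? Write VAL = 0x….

0: ✓ CMP  NZCV=1001
1: · MOVCS
2: ✓ MOVNE  r0←0xab
3: ✓ MOVMI  r1←0xcf
4: ✓ CMP  NZCV=1010
5: · ADDGE
6: ✓ MOVLE  r1←0xb1
7: · SUBCC

VAL = 0xb1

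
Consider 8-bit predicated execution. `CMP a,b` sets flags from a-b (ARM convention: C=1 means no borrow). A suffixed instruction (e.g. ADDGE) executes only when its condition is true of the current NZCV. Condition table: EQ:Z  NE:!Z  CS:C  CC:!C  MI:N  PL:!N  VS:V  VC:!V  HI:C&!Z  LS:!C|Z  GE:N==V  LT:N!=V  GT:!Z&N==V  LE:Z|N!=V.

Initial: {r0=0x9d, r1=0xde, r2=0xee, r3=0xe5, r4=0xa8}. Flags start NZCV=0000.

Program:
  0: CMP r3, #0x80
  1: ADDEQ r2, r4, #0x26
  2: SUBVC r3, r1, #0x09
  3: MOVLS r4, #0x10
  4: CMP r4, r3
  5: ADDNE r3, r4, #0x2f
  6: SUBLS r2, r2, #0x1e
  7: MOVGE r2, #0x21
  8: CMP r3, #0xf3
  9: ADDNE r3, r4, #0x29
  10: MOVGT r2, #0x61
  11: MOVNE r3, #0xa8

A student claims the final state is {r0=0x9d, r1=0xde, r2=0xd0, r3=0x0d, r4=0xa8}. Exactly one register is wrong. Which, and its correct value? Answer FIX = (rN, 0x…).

[0] flags=0010 → (cmp)
[1] flags=0010 EQ?F → skip
[2] flags=0010 VC?T → r3=0xd5
[3] flags=0010 LS?F → skip
[4] flags=1000 → (cmp)
[5] flags=1000 NE?T → r3=0xd7
[6] flags=1000 LS?T → r2=0xd0
[7] flags=1000 GE?F → skip
[8] flags=1000 → (cmp)
[9] flags=1000 NE?T → r3=0xd1
[10] flags=1000 GT?F → skip
[11] flags=1000 NE?T → r3=0xa8

FIX = (r3, 0xa8)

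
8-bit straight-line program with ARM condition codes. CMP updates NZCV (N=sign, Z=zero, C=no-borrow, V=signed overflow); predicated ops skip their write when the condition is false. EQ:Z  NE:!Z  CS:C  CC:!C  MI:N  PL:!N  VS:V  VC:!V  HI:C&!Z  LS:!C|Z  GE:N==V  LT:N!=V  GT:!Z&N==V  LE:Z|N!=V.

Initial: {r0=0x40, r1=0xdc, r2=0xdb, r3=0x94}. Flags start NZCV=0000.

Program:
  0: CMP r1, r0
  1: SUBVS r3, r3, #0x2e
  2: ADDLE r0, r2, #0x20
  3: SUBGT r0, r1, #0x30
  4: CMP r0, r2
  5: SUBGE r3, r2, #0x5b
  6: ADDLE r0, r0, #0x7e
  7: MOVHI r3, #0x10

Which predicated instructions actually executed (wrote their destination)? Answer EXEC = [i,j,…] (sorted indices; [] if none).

EXEC = [2,5,7]

[0] flags=1010 → (cmp)
[1] flags=1010 VS?F → skip
[2] flags=1010 LE?T → r0=0xfb
[3] flags=1010 GT?F → skip
[4] flags=0010 → (cmp)
[5] flags=0010 GE?T → r3=0x80
[6] flags=0010 LE?F → skip
[7] flags=0010 HI?T → r3=0x10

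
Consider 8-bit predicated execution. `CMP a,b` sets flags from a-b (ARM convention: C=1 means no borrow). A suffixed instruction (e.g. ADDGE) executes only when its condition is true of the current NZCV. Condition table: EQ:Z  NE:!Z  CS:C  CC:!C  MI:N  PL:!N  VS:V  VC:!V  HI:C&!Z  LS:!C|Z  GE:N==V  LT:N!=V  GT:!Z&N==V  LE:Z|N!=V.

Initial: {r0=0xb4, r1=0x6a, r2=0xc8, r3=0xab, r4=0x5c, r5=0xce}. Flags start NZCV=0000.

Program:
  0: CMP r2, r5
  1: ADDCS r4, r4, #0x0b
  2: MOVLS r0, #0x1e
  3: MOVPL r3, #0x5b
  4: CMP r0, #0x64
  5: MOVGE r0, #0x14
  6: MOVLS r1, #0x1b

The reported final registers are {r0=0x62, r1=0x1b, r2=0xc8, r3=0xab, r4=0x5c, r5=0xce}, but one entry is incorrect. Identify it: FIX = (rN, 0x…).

FIX = (r0, 0x1e)

0: ✓ CMP  NZCV=1000
1: · ADDCS
2: ✓ MOVLS  r0←0x1e
3: · MOVPL
4: ✓ CMP  NZCV=1000
5: · MOVGE
6: ✓ MOVLS  r1←0x1b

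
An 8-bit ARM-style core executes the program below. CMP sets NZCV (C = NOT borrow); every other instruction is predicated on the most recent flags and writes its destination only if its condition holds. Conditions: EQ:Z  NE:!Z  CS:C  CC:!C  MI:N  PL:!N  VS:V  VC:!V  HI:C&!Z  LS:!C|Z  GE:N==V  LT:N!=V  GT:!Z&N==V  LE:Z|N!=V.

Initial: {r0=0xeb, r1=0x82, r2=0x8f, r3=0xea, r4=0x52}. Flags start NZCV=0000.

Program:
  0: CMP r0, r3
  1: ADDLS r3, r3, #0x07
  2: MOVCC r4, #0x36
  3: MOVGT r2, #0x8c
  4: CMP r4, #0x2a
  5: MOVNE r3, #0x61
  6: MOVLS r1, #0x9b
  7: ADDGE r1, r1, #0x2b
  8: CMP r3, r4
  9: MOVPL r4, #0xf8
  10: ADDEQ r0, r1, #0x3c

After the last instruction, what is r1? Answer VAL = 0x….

0: ✓ CMP  NZCV=0010
1: · ADDLS
2: · MOVCC
3: ✓ MOVGT  r2←0x8c
4: ✓ CMP  NZCV=0010
5: ✓ MOVNE  r3←0x61
6: · MOVLS
7: ✓ ADDGE  r1←0xad
8: ✓ CMP  NZCV=0010
9: ✓ MOVPL  r4←0xf8
10: · ADDEQ

VAL = 0xad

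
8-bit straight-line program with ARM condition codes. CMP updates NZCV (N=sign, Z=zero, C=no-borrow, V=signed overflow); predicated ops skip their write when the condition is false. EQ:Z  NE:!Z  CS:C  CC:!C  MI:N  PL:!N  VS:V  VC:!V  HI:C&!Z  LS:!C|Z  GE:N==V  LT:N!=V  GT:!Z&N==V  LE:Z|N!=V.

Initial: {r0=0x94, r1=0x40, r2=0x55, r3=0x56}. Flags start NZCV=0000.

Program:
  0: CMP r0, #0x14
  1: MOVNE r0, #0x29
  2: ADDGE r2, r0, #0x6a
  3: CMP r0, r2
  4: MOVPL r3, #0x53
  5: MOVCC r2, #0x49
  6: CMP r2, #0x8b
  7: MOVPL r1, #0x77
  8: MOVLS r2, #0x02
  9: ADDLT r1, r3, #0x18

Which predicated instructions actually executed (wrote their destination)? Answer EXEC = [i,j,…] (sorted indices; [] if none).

EXEC = [1,5,8]

[0] flags=1010 → (cmp)
[1] flags=1010 NE?T → r0=0x29
[2] flags=1010 GE?F → skip
[3] flags=1000 → (cmp)
[4] flags=1000 PL?F → skip
[5] flags=1000 CC?T → r2=0x49
[6] flags=1001 → (cmp)
[7] flags=1001 PL?F → skip
[8] flags=1001 LS?T → r2=0x02
[9] flags=1001 LT?F → skip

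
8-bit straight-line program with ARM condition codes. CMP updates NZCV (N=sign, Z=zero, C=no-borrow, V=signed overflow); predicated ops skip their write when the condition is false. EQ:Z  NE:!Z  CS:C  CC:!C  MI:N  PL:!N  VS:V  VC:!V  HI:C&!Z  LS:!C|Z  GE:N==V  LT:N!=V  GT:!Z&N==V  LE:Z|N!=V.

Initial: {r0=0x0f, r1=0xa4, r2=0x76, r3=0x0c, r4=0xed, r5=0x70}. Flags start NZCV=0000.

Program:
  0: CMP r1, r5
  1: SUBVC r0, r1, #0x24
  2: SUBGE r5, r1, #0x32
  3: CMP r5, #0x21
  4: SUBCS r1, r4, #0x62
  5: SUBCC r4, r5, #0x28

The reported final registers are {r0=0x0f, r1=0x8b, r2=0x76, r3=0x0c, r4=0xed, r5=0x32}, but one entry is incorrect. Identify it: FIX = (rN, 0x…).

[0] flags=0011 → (cmp)
[1] flags=0011 VC?F → skip
[2] flags=0011 GE?F → skip
[3] flags=0010 → (cmp)
[4] flags=0010 CS?T → r1=0x8b
[5] flags=0010 CC?F → skip

FIX = (r5, 0x70)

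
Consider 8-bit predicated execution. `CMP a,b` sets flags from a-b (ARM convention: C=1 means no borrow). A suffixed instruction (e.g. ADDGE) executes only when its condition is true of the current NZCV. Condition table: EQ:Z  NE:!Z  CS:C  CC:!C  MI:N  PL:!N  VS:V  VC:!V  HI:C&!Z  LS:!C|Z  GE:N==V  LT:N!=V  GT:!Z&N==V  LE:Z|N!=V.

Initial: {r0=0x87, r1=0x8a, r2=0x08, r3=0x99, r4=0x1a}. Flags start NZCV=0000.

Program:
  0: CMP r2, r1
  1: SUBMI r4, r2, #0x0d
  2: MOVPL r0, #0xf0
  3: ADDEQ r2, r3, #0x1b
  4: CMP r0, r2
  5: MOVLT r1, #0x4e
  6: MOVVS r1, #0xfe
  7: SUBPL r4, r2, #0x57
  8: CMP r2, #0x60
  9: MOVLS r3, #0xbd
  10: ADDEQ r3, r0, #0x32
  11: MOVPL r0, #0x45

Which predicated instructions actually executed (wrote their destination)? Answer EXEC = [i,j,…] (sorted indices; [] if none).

EXEC = [2,5,9]

0: ✓ CMP  NZCV=0000
1: · SUBMI
2: ✓ MOVPL  r0←0xf0
3: · ADDEQ
4: ✓ CMP  NZCV=1010
5: ✓ MOVLT  r1←0x4e
6: · MOVVS
7: · SUBPL
8: ✓ CMP  NZCV=1000
9: ✓ MOVLS  r3←0xbd
10: · ADDEQ
11: · MOVPL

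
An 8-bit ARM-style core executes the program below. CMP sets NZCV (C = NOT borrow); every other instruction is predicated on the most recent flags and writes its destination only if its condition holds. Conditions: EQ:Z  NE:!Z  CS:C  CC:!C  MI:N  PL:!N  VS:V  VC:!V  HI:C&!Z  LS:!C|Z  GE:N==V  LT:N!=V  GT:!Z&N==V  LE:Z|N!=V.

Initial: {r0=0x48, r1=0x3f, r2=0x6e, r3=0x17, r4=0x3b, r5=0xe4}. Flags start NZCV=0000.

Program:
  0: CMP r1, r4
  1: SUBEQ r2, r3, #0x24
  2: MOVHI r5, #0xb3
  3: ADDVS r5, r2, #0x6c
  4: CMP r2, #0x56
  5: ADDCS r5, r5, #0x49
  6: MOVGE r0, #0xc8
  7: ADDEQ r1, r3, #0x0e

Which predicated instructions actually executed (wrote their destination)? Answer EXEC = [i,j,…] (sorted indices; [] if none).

EXEC = [2,5,6]

0: ✓ CMP  NZCV=0010
1: · SUBEQ
2: ✓ MOVHI  r5←0xb3
3: · ADDVS
4: ✓ CMP  NZCV=0010
5: ✓ ADDCS  r5←0xfc
6: ✓ MOVGE  r0←0xc8
7: · ADDEQ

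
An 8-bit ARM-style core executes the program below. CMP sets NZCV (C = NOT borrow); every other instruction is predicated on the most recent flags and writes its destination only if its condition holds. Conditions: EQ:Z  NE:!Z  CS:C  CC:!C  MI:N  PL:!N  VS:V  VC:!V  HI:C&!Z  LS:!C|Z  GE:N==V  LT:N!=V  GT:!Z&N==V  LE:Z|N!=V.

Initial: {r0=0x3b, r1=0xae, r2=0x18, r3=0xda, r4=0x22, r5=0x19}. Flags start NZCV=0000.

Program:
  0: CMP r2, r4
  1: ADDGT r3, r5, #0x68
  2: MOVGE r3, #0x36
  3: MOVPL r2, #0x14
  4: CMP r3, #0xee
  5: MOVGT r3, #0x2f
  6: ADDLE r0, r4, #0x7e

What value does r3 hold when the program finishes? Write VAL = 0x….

0: ✓ CMP  NZCV=1000
1: · ADDGT
2: · MOVGE
3: · MOVPL
4: ✓ CMP  NZCV=1000
5: · MOVGT
6: ✓ ADDLE  r0←0xa0

VAL = 0xda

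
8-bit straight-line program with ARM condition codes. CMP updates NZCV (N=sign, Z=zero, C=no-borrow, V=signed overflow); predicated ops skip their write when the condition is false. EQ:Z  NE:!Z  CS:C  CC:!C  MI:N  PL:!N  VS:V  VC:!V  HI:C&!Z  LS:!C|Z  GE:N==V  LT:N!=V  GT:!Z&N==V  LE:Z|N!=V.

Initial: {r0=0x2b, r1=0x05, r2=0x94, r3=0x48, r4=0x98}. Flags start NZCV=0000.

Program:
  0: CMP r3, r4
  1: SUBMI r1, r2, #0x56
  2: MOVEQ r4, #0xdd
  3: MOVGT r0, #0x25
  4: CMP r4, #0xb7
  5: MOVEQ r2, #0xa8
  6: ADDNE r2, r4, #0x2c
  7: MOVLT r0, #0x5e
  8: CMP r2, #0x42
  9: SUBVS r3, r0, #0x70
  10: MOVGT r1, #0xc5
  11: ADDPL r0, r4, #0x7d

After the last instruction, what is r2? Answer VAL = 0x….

[0] flags=1001 → (cmp)
[1] flags=1001 MI?T → r1=0x3e
[2] flags=1001 EQ?F → skip
[3] flags=1001 GT?T → r0=0x25
[4] flags=1000 → (cmp)
[5] flags=1000 EQ?F → skip
[6] flags=1000 NE?T → r2=0xc4
[7] flags=1000 LT?T → r0=0x5e
[8] flags=1010 → (cmp)
[9] flags=1010 VS?F → skip
[10] flags=1010 GT?F → skip
[11] flags=1010 PL?F → skip

VAL = 0xc4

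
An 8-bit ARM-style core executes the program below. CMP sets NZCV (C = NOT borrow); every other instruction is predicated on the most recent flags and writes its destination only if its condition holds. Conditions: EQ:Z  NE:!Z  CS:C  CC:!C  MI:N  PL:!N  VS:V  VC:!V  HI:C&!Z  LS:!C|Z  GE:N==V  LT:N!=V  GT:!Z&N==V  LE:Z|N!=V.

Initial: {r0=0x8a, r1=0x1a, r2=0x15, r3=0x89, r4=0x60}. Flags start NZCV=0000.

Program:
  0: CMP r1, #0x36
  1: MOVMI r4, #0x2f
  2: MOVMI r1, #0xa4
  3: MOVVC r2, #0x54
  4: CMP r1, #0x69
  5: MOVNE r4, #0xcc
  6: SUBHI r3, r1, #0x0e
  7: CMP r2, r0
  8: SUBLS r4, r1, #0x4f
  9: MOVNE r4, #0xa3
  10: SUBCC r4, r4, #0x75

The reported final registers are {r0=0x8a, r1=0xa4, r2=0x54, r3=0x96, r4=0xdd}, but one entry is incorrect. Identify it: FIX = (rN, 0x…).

0: ✓ CMP  NZCV=1000
1: ✓ MOVMI  r4←0x2f
2: ✓ MOVMI  r1←0xa4
3: ✓ MOVVC  r2←0x54
4: ✓ CMP  NZCV=0011
5: ✓ MOVNE  r4←0xcc
6: ✓ SUBHI  r3←0x96
7: ✓ CMP  NZCV=1001
8: ✓ SUBLS  r4←0x55
9: ✓ MOVNE  r4←0xa3
10: ✓ SUBCC  r4←0x2e

FIX = (r4, 0x2e)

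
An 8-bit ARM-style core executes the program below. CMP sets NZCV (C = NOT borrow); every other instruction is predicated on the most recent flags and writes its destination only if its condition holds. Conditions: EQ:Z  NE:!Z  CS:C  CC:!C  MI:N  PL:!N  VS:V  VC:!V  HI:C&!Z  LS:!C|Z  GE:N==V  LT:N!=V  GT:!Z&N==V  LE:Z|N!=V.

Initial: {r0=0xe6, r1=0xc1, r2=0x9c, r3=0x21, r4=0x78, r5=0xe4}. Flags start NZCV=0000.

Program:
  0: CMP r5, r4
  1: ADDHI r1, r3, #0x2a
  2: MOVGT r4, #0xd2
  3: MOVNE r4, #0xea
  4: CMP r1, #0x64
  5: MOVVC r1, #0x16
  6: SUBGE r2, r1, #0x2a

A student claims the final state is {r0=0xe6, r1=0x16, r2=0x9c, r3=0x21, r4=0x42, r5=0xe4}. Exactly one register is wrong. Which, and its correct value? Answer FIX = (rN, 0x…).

FIX = (r4, 0xea)

0: ✓ CMP  NZCV=0011
1: ✓ ADDHI  r1←0x4b
2: · MOVGT
3: ✓ MOVNE  r4←0xea
4: ✓ CMP  NZCV=1000
5: ✓ MOVVC  r1←0x16
6: · SUBGE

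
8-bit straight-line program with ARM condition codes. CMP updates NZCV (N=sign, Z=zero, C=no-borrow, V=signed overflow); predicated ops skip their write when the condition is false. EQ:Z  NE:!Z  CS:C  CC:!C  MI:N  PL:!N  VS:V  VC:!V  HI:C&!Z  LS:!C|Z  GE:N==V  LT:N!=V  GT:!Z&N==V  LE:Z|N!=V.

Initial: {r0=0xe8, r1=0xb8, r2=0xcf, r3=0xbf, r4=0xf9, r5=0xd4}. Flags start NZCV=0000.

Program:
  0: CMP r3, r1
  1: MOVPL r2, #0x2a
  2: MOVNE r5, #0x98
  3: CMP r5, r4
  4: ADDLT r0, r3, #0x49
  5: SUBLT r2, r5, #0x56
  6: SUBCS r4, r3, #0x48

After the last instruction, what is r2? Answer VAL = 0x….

0: ✓ CMP  NZCV=0010
1: ✓ MOVPL  r2←0x2a
2: ✓ MOVNE  r5←0x98
3: ✓ CMP  NZCV=1000
4: ✓ ADDLT  r0←0x08
5: ✓ SUBLT  r2←0x42
6: · SUBCS

VAL = 0x42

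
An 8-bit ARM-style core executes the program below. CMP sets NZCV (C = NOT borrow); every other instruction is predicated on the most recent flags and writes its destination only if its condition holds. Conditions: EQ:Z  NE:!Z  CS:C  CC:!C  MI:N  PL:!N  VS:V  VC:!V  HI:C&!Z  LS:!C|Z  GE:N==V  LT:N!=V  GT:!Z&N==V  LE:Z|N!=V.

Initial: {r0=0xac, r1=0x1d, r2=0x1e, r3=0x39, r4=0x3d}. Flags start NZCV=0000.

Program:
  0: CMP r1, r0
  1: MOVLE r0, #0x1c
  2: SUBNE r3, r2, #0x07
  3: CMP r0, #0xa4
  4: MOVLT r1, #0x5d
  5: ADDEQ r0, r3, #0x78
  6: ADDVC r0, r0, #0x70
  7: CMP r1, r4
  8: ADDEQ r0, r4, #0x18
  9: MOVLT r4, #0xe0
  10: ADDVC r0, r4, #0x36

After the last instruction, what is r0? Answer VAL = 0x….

VAL = 0x16

[0] flags=0000 → (cmp)
[1] flags=0000 LE?F → skip
[2] flags=0000 NE?T → r3=0x17
[3] flags=0010 → (cmp)
[4] flags=0010 LT?F → skip
[5] flags=0010 EQ?F → skip
[6] flags=0010 VC?T → r0=0x1c
[7] flags=1000 → (cmp)
[8] flags=1000 EQ?F → skip
[9] flags=1000 LT?T → r4=0xe0
[10] flags=1000 VC?T → r0=0x16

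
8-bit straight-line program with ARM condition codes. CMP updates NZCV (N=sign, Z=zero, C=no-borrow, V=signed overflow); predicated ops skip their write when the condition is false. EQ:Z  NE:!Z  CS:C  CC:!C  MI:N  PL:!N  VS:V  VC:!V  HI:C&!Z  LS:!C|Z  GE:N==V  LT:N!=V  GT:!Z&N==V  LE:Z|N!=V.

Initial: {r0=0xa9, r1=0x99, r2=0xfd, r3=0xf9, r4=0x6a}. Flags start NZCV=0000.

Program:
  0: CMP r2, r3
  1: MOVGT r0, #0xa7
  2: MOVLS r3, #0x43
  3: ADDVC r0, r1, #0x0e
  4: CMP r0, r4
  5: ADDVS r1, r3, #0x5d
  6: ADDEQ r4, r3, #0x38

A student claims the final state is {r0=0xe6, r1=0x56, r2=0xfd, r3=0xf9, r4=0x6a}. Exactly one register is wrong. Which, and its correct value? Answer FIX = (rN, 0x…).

FIX = (r0, 0xa7)

[0] flags=0010 → (cmp)
[1] flags=0010 GT?T → r0=0xa7
[2] flags=0010 LS?F → skip
[3] flags=0010 VC?T → r0=0xa7
[4] flags=0011 → (cmp)
[5] flags=0011 VS?T → r1=0x56
[6] flags=0011 EQ?F → skip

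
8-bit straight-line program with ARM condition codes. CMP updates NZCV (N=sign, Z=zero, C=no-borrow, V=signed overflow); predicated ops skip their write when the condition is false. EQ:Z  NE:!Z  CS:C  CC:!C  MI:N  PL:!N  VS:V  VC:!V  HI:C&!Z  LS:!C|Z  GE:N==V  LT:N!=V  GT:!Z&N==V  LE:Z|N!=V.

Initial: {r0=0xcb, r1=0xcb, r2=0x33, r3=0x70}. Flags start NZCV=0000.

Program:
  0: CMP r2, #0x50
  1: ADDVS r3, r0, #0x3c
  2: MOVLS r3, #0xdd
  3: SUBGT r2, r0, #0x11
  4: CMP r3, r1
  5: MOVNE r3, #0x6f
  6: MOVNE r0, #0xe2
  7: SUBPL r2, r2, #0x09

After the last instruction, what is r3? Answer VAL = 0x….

VAL = 0x6f

0: ✓ CMP  NZCV=1000
1: · ADDVS
2: ✓ MOVLS  r3←0xdd
3: · SUBGT
4: ✓ CMP  NZCV=0010
5: ✓ MOVNE  r3←0x6f
6: ✓ MOVNE  r0←0xe2
7: ✓ SUBPL  r2←0x2a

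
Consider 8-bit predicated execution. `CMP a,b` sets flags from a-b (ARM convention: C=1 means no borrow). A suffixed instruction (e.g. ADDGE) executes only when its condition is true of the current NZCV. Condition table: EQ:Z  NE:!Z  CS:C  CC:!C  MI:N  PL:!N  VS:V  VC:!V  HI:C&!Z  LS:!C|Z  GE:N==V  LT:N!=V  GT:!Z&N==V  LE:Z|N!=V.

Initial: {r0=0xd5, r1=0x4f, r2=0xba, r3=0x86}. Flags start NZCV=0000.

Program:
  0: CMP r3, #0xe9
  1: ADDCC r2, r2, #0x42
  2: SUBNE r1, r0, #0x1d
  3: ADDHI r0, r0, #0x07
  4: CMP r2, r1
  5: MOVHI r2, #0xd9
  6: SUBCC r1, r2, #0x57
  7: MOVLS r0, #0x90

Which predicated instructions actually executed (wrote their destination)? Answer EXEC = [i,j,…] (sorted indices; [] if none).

0: ✓ CMP  NZCV=1000
1: ✓ ADDCC  r2←0xfc
2: ✓ SUBNE  r1←0xb8
3: · ADDHI
4: ✓ CMP  NZCV=0010
5: ✓ MOVHI  r2←0xd9
6: · SUBCC
7: · MOVLS

EXEC = [1,2,5]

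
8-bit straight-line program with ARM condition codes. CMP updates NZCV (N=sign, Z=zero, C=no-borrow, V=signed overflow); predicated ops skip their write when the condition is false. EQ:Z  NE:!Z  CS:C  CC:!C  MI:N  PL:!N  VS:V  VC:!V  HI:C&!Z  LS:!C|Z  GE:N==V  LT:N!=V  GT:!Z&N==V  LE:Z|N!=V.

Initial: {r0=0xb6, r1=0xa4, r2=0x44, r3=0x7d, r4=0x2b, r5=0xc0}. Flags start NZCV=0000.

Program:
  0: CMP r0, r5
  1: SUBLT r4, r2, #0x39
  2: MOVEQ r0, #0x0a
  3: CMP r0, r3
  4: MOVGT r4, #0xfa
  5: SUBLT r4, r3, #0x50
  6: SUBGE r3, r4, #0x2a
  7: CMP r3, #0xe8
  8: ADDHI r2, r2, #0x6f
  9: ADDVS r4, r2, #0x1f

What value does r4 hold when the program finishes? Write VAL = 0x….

VAL = 0x63

[0] flags=1000 → (cmp)
[1] flags=1000 LT?T → r4=0x0b
[2] flags=1000 EQ?F → skip
[3] flags=0011 → (cmp)
[4] flags=0011 GT?F → skip
[5] flags=0011 LT?T → r4=0x2d
[6] flags=0011 GE?F → skip
[7] flags=1001 → (cmp)
[8] flags=1001 HI?F → skip
[9] flags=1001 VS?T → r4=0x63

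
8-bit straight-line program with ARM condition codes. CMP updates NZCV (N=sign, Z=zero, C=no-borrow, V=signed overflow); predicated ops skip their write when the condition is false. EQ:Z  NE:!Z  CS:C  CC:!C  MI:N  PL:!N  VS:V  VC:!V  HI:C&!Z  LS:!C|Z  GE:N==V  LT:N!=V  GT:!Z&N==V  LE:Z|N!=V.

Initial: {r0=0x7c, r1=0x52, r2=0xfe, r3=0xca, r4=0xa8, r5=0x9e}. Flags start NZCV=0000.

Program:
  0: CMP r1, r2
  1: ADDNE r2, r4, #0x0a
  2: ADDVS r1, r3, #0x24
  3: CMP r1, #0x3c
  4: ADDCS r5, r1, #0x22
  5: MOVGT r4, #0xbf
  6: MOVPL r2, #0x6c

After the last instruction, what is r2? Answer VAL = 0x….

VAL = 0x6c

0: ✓ CMP  NZCV=0000
1: ✓ ADDNE  r2←0xb2
2: · ADDVS
3: ✓ CMP  NZCV=0010
4: ✓ ADDCS  r5←0x74
5: ✓ MOVGT  r4←0xbf
6: ✓ MOVPL  r2←0x6c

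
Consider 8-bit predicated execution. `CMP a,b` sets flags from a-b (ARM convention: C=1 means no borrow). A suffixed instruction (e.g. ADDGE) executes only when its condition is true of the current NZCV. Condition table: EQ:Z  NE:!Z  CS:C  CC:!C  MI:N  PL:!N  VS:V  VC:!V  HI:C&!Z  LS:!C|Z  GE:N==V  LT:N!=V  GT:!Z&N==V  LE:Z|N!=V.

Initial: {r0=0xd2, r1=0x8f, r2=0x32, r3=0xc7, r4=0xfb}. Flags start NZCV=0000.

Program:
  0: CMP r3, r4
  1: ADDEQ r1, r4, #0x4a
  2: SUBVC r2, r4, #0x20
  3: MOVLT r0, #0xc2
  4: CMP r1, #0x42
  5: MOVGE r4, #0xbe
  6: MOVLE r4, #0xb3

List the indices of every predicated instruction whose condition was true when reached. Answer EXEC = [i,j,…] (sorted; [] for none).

0: ✓ CMP  NZCV=1000
1: · ADDEQ
2: ✓ SUBVC  r2←0xdb
3: ✓ MOVLT  r0←0xc2
4: ✓ CMP  NZCV=0011
5: · MOVGE
6: ✓ MOVLE  r4←0xb3

EXEC = [2,3,6]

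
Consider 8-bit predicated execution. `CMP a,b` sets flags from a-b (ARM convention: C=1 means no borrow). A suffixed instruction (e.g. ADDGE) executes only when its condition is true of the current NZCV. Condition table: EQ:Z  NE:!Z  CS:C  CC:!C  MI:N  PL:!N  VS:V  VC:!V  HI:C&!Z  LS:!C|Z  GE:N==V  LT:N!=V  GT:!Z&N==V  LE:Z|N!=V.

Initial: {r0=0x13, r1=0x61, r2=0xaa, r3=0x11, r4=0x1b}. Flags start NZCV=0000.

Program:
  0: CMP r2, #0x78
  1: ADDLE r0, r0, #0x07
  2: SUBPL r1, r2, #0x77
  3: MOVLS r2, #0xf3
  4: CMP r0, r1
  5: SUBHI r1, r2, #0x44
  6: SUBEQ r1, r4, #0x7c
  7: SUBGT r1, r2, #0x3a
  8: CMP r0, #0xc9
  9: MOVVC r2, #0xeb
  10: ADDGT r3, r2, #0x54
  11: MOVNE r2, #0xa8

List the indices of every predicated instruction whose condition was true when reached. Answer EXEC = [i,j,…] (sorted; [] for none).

EXEC = [1,2,9,10,11]

0: ✓ CMP  NZCV=0011
1: ✓ ADDLE  r0←0x1a
2: ✓ SUBPL  r1←0x33
3: · MOVLS
4: ✓ CMP  NZCV=1000
5: · SUBHI
6: · SUBEQ
7: · SUBGT
8: ✓ CMP  NZCV=0000
9: ✓ MOVVC  r2←0xeb
10: ✓ ADDGT  r3←0x3f
11: ✓ MOVNE  r2←0xa8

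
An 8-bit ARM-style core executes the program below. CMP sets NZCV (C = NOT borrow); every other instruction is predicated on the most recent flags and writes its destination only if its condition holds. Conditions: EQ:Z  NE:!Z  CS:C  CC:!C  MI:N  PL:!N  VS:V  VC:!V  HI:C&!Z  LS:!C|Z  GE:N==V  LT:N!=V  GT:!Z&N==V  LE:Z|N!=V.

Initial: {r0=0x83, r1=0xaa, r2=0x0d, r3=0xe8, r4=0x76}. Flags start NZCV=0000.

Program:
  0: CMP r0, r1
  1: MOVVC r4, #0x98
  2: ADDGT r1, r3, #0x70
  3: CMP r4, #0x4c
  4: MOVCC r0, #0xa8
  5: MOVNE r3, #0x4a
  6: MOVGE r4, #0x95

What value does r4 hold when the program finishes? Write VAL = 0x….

0: ✓ CMP  NZCV=1000
1: ✓ MOVVC  r4←0x98
2: · ADDGT
3: ✓ CMP  NZCV=0011
4: · MOVCC
5: ✓ MOVNE  r3←0x4a
6: · MOVGE

VAL = 0x98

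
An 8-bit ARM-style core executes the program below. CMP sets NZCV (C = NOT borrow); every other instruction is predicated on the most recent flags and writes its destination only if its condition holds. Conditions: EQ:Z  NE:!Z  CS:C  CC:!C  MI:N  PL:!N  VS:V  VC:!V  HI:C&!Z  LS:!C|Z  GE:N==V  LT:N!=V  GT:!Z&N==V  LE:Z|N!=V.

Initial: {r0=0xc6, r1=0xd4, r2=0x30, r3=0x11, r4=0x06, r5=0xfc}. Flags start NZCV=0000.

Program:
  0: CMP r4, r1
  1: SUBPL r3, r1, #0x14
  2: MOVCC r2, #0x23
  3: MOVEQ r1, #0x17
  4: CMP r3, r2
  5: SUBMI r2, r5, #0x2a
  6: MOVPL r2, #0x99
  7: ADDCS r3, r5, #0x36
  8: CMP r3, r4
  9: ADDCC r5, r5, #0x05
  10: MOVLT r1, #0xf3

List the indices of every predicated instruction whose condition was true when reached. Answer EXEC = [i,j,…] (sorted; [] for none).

EXEC = [1,2,5,7]

[0] flags=0000 → (cmp)
[1] flags=0000 PL?T → r3=0xc0
[2] flags=0000 CC?T → r2=0x23
[3] flags=0000 EQ?F → skip
[4] flags=1010 → (cmp)
[5] flags=1010 MI?T → r2=0xd2
[6] flags=1010 PL?F → skip
[7] flags=1010 CS?T → r3=0x32
[8] flags=0010 → (cmp)
[9] flags=0010 CC?F → skip
[10] flags=0010 LT?F → skip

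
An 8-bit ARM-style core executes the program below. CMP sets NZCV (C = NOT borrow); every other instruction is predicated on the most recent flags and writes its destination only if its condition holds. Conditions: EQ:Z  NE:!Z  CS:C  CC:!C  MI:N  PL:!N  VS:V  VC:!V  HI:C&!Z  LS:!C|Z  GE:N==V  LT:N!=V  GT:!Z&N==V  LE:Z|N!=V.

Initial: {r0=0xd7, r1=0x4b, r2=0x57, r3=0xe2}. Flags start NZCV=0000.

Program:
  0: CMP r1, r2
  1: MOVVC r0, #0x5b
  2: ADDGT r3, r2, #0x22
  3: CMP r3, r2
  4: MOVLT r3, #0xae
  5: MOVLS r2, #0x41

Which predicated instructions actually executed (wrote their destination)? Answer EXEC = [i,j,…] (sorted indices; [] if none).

EXEC = [1,4]

0: ✓ CMP  NZCV=1000
1: ✓ MOVVC  r0←0x5b
2: · ADDGT
3: ✓ CMP  NZCV=1010
4: ✓ MOVLT  r3←0xae
5: · MOVLS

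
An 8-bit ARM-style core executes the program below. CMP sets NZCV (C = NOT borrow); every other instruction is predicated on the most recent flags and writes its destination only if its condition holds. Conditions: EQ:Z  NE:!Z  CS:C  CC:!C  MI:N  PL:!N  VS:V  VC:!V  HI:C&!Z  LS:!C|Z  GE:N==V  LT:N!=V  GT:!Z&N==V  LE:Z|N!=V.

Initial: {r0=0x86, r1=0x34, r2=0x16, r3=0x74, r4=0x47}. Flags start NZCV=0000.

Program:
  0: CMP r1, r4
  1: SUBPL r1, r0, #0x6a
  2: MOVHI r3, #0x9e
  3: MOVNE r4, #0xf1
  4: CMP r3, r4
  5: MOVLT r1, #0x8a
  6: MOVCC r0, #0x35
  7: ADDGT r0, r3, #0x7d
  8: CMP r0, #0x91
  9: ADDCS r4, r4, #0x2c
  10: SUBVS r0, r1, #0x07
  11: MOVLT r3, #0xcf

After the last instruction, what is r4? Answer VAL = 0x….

0: ✓ CMP  NZCV=1000
1: · SUBPL
2: · MOVHI
3: ✓ MOVNE  r4←0xf1
4: ✓ CMP  NZCV=1001
5: · MOVLT
6: ✓ MOVCC  r0←0x35
7: ✓ ADDGT  r0←0xf1
8: ✓ CMP  NZCV=0010
9: ✓ ADDCS  r4←0x1d
10: · SUBVS
11: · MOVLT

VAL = 0x1d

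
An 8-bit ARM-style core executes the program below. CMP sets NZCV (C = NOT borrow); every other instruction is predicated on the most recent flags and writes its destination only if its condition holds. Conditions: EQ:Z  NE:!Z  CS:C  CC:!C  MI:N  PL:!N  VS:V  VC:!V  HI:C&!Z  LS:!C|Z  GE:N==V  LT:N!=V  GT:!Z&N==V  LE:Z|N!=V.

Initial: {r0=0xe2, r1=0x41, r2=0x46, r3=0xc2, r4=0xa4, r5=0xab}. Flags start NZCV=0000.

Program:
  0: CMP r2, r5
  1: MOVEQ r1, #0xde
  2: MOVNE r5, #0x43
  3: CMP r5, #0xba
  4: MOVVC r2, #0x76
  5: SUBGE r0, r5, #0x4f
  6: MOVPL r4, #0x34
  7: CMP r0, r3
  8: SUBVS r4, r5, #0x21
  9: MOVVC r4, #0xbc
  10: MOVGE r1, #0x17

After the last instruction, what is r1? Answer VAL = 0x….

[0] flags=1001 → (cmp)
[1] flags=1001 EQ?F → skip
[2] flags=1001 NE?T → r5=0x43
[3] flags=1001 → (cmp)
[4] flags=1001 VC?F → skip
[5] flags=1001 GE?T → r0=0xf4
[6] flags=1001 PL?F → skip
[7] flags=0010 → (cmp)
[8] flags=0010 VS?F → skip
[9] flags=0010 VC?T → r4=0xbc
[10] flags=0010 GE?T → r1=0x17

VAL = 0x17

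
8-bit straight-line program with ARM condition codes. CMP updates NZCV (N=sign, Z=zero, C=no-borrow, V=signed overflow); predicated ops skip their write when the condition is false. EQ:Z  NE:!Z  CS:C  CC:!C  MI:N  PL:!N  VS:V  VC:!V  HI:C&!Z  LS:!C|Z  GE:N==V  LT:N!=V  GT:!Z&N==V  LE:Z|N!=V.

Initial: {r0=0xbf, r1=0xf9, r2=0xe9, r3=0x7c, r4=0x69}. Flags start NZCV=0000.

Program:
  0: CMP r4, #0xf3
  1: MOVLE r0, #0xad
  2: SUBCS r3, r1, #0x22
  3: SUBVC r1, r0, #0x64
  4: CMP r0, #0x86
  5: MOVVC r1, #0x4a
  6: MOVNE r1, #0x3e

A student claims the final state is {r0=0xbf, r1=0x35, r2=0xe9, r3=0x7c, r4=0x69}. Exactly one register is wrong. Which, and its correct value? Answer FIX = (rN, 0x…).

FIX = (r1, 0x3e)

0: ✓ CMP  NZCV=0000
1: · MOVLE
2: · SUBCS
3: ✓ SUBVC  r1←0x5b
4: ✓ CMP  NZCV=0010
5: ✓ MOVVC  r1←0x4a
6: ✓ MOVNE  r1←0x3e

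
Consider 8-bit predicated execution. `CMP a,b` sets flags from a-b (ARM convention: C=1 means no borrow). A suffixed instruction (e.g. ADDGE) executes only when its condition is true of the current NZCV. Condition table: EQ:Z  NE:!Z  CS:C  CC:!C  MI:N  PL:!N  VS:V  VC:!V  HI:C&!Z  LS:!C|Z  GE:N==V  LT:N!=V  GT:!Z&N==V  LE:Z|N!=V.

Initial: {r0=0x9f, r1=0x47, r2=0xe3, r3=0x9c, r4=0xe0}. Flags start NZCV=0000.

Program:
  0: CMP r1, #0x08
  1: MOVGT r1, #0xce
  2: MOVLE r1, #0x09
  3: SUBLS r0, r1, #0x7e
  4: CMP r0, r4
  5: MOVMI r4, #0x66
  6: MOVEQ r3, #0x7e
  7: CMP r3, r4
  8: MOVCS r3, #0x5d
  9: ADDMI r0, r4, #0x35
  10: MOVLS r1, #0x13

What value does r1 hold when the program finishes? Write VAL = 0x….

VAL = 0xce

0: ✓ CMP  NZCV=0010
1: ✓ MOVGT  r1←0xce
2: · MOVLE
3: · SUBLS
4: ✓ CMP  NZCV=1000
5: ✓ MOVMI  r4←0x66
6: · MOVEQ
7: ✓ CMP  NZCV=0011
8: ✓ MOVCS  r3←0x5d
9: · ADDMI
10: · MOVLS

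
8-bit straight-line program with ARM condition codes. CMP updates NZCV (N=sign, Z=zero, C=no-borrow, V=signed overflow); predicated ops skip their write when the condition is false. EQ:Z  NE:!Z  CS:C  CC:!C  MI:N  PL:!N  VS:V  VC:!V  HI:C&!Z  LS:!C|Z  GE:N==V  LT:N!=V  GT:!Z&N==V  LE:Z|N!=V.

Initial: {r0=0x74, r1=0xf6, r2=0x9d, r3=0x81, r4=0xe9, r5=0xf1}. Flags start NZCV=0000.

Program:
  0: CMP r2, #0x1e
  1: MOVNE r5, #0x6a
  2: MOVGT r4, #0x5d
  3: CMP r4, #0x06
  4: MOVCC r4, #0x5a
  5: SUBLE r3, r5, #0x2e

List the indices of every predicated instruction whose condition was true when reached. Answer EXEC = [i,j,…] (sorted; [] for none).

EXEC = [1,5]

0: ✓ CMP  NZCV=0011
1: ✓ MOVNE  r5←0x6a
2: · MOVGT
3: ✓ CMP  NZCV=1010
4: · MOVCC
5: ✓ SUBLE  r3←0x3c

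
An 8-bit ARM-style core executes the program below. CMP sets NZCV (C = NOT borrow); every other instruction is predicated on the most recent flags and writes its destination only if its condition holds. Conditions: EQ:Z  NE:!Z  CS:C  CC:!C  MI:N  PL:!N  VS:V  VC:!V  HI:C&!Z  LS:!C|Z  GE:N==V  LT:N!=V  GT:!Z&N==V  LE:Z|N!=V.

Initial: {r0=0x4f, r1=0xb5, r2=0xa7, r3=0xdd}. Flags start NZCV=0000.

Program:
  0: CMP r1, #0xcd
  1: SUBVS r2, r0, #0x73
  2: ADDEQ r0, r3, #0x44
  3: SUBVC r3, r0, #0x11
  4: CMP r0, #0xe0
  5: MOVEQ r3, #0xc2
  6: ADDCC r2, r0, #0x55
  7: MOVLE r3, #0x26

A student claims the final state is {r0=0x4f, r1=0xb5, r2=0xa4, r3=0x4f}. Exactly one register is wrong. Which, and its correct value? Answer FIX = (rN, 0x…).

0: ✓ CMP  NZCV=1000
1: · SUBVS
2: · ADDEQ
3: ✓ SUBVC  r3←0x3e
4: ✓ CMP  NZCV=0000
5: · MOVEQ
6: ✓ ADDCC  r2←0xa4
7: · MOVLE

FIX = (r3, 0x3e)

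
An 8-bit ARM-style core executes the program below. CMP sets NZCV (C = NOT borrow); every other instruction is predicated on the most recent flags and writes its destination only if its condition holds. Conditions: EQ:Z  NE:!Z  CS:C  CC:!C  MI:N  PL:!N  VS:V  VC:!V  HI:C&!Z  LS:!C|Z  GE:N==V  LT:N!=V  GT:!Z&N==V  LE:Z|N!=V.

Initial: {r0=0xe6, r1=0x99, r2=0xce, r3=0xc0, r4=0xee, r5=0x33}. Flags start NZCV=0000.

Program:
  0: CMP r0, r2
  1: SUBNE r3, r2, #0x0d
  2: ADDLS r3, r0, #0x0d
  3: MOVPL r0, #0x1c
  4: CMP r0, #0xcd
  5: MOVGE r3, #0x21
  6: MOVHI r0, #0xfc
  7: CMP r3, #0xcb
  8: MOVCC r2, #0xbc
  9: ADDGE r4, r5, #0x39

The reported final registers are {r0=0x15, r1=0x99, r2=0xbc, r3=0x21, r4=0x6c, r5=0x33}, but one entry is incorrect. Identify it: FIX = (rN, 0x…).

FIX = (r0, 0x1c)

[0] flags=0010 → (cmp)
[1] flags=0010 NE?T → r3=0xc1
[2] flags=0010 LS?F → skip
[3] flags=0010 PL?T → r0=0x1c
[4] flags=0000 → (cmp)
[5] flags=0000 GE?T → r3=0x21
[6] flags=0000 HI?F → skip
[7] flags=0000 → (cmp)
[8] flags=0000 CC?T → r2=0xbc
[9] flags=0000 GE?T → r4=0x6c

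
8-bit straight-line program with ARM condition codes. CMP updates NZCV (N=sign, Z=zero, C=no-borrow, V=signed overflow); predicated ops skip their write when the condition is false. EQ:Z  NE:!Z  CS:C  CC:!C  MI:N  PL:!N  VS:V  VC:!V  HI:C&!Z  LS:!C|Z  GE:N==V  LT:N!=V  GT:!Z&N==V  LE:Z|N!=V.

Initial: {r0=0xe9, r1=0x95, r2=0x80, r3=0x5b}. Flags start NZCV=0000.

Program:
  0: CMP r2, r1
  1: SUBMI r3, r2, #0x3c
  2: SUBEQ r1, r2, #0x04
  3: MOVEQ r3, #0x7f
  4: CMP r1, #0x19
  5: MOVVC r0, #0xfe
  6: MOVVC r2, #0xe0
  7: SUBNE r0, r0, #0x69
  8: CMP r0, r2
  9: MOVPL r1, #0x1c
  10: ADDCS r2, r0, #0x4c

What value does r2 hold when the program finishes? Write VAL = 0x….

VAL = 0xcc

0: ✓ CMP  NZCV=1000
1: ✓ SUBMI  r3←0x44
2: · SUBEQ
3: · MOVEQ
4: ✓ CMP  NZCV=0011
5: · MOVVC
6: · MOVVC
7: ✓ SUBNE  r0←0x80
8: ✓ CMP  NZCV=0110
9: ✓ MOVPL  r1←0x1c
10: ✓ ADDCS  r2←0xcc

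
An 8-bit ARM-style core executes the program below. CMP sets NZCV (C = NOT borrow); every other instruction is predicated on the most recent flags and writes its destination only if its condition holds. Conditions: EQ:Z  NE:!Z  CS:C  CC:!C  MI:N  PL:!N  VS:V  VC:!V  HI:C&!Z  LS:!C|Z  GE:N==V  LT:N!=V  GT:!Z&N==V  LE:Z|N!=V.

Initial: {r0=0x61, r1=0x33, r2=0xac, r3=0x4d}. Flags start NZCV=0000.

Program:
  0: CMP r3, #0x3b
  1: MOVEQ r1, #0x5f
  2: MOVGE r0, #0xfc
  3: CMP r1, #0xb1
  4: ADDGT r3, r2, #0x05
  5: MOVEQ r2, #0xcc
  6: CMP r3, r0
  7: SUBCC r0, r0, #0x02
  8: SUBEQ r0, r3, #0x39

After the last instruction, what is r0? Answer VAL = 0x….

[0] flags=0010 → (cmp)
[1] flags=0010 EQ?F → skip
[2] flags=0010 GE?T → r0=0xfc
[3] flags=1001 → (cmp)
[4] flags=1001 GT?T → r3=0xb1
[5] flags=1001 EQ?F → skip
[6] flags=1000 → (cmp)
[7] flags=1000 CC?T → r0=0xfa
[8] flags=1000 EQ?F → skip

VAL = 0xfa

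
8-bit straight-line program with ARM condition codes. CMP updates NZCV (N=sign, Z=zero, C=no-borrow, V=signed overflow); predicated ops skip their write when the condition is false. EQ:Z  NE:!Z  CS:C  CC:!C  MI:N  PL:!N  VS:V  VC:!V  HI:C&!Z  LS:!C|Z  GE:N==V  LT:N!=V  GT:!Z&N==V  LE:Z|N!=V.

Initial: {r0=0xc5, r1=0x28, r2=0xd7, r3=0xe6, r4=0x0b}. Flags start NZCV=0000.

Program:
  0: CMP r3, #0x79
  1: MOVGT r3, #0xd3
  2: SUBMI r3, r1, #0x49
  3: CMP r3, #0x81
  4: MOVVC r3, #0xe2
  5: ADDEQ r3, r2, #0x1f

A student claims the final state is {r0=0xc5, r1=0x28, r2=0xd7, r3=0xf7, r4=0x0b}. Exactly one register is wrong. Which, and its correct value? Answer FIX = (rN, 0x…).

FIX = (r3, 0xe2)

0: ✓ CMP  NZCV=0011
1: · MOVGT
2: · SUBMI
3: ✓ CMP  NZCV=0010
4: ✓ MOVVC  r3←0xe2
5: · ADDEQ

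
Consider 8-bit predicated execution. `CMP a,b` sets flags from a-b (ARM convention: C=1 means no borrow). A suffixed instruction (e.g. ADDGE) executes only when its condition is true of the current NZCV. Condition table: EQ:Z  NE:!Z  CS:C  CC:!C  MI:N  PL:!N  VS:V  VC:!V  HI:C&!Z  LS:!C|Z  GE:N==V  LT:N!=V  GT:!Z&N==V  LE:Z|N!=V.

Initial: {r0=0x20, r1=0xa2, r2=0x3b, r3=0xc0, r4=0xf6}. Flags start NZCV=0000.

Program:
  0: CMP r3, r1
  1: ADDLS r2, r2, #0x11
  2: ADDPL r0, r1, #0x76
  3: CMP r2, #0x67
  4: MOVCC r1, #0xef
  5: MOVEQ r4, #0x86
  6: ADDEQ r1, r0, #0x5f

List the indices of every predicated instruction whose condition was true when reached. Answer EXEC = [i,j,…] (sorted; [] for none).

[0] flags=0010 → (cmp)
[1] flags=0010 LS?F → skip
[2] flags=0010 PL?T → r0=0x18
[3] flags=1000 → (cmp)
[4] flags=1000 CC?T → r1=0xef
[5] flags=1000 EQ?F → skip
[6] flags=1000 EQ?F → skip

EXEC = [2,4]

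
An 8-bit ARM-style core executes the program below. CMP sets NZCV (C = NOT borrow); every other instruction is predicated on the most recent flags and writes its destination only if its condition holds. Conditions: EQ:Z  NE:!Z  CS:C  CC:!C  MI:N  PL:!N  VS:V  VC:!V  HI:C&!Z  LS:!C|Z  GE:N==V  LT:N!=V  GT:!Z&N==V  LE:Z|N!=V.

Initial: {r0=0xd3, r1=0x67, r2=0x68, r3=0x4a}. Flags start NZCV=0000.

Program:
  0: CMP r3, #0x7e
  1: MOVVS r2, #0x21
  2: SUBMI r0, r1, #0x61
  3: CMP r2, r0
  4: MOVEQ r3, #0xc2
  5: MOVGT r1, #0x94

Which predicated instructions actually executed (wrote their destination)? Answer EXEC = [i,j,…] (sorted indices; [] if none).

EXEC = [2,5]

[0] flags=1000 → (cmp)
[1] flags=1000 VS?F → skip
[2] flags=1000 MI?T → r0=0x06
[3] flags=0010 → (cmp)
[4] flags=0010 EQ?F → skip
[5] flags=0010 GT?T → r1=0x94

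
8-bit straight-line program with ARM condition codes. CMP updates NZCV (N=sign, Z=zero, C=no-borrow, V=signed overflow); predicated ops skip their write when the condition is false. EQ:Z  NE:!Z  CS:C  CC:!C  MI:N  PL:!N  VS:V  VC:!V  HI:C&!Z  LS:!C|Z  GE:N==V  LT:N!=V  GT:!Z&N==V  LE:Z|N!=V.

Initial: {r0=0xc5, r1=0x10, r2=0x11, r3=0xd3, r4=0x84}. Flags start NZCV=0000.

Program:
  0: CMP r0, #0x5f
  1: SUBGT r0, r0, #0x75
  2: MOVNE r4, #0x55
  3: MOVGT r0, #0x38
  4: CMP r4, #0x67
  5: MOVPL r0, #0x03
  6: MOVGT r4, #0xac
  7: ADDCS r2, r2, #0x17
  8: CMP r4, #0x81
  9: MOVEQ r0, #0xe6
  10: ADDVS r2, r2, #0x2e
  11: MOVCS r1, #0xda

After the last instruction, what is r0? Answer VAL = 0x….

[0] flags=0011 → (cmp)
[1] flags=0011 GT?F → skip
[2] flags=0011 NE?T → r4=0x55
[3] flags=0011 GT?F → skip
[4] flags=1000 → (cmp)
[5] flags=1000 PL?F → skip
[6] flags=1000 GT?F → skip
[7] flags=1000 CS?F → skip
[8] flags=1001 → (cmp)
[9] flags=1001 EQ?F → skip
[10] flags=1001 VS?T → r2=0x3f
[11] flags=1001 CS?F → skip

VAL = 0xc5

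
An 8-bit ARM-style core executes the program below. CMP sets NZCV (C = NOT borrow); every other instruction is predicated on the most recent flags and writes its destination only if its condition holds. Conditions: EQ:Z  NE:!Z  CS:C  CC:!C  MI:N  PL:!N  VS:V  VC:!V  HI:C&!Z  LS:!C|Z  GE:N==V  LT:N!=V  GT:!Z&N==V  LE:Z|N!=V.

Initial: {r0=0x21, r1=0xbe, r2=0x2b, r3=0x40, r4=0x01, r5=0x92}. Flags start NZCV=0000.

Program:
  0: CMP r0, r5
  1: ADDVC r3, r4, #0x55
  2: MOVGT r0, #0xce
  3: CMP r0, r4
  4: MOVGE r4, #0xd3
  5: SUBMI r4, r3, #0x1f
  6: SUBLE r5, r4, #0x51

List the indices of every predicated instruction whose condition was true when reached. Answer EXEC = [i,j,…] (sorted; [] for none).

EXEC = [2,5,6]

[0] flags=1001 → (cmp)
[1] flags=1001 VC?F → skip
[2] flags=1001 GT?T → r0=0xce
[3] flags=1010 → (cmp)
[4] flags=1010 GE?F → skip
[5] flags=1010 MI?T → r4=0x21
[6] flags=1010 LE?T → r5=0xd0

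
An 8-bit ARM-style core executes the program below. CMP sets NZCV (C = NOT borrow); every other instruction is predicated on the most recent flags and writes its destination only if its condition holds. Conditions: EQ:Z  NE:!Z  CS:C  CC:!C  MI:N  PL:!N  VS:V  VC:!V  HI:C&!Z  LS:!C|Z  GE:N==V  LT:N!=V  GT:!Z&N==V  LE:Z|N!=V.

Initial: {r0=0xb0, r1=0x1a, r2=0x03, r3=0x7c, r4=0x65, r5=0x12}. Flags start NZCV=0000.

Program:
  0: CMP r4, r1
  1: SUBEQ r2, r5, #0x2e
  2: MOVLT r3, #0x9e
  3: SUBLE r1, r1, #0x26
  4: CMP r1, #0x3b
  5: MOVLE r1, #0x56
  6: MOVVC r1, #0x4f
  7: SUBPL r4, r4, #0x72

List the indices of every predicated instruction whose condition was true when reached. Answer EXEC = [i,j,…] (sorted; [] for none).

[0] flags=0010 → (cmp)
[1] flags=0010 EQ?F → skip
[2] flags=0010 LT?F → skip
[3] flags=0010 LE?F → skip
[4] flags=1000 → (cmp)
[5] flags=1000 LE?T → r1=0x56
[6] flags=1000 VC?T → r1=0x4f
[7] flags=1000 PL?F → skip

EXEC = [5,6]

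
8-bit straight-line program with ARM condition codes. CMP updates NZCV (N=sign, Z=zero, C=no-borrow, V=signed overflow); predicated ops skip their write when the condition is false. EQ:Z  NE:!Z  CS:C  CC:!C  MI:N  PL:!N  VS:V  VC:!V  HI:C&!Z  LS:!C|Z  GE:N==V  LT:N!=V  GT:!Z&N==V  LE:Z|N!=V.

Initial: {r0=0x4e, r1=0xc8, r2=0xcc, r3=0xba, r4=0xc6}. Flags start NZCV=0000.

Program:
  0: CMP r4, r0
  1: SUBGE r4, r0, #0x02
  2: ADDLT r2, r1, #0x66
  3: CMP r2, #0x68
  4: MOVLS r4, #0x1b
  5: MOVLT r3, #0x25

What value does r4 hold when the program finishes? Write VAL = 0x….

VAL = 0x1b

[0] flags=0011 → (cmp)
[1] flags=0011 GE?F → skip
[2] flags=0011 LT?T → r2=0x2e
[3] flags=1000 → (cmp)
[4] flags=1000 LS?T → r4=0x1b
[5] flags=1000 LT?T → r3=0x25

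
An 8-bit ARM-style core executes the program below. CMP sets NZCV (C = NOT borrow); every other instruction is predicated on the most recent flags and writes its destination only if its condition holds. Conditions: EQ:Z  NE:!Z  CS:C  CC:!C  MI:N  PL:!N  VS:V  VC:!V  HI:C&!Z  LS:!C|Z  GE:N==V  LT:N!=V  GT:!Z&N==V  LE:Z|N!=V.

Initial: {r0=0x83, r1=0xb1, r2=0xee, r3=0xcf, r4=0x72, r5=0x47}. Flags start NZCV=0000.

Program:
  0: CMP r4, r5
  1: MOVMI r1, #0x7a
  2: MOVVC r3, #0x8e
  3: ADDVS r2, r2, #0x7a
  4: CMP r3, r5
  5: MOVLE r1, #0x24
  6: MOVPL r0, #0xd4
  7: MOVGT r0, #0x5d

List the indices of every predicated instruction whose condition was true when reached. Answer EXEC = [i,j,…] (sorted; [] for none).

EXEC = [2,5,6]

[0] flags=0010 → (cmp)
[1] flags=0010 MI?F → skip
[2] flags=0010 VC?T → r3=0x8e
[3] flags=0010 VS?F → skip
[4] flags=0011 → (cmp)
[5] flags=0011 LE?T → r1=0x24
[6] flags=0011 PL?T → r0=0xd4
[7] flags=0011 GT?F → skip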